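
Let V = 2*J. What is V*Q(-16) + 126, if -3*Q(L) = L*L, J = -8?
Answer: 4474/3 ≈ 1491.3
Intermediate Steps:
Q(L) = -L**2/3 (Q(L) = -L*L/3 = -L**2/3)
V = -16 (V = 2*(-8) = -16)
V*Q(-16) + 126 = -(-16)*(-16)**2/3 + 126 = -(-16)*256/3 + 126 = -16*(-256/3) + 126 = 4096/3 + 126 = 4474/3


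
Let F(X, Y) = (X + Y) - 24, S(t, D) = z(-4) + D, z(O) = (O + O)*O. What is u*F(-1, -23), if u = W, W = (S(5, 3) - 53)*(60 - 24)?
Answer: 31104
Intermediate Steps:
z(O) = 2*O**2 (z(O) = (2*O)*O = 2*O**2)
S(t, D) = 32 + D (S(t, D) = 2*(-4)**2 + D = 2*16 + D = 32 + D)
F(X, Y) = -24 + X + Y
W = -648 (W = ((32 + 3) - 53)*(60 - 24) = (35 - 53)*36 = -18*36 = -648)
u = -648
u*F(-1, -23) = -648*(-24 - 1 - 23) = -648*(-48) = 31104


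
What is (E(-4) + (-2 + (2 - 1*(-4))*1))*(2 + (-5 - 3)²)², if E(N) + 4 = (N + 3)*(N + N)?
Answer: 34848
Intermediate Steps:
E(N) = -4 + 2*N*(3 + N) (E(N) = -4 + (N + 3)*(N + N) = -4 + (3 + N)*(2*N) = -4 + 2*N*(3 + N))
(E(-4) + (-2 + (2 - 1*(-4))*1))*(2 + (-5 - 3)²)² = ((-4 + 2*(-4)² + 6*(-4)) + (-2 + (2 - 1*(-4))*1))*(2 + (-5 - 3)²)² = ((-4 + 2*16 - 24) + (-2 + (2 + 4)*1))*(2 + (-8)²)² = ((-4 + 32 - 24) + (-2 + 6*1))*(2 + 64)² = (4 + (-2 + 6))*66² = (4 + 4)*4356 = 8*4356 = 34848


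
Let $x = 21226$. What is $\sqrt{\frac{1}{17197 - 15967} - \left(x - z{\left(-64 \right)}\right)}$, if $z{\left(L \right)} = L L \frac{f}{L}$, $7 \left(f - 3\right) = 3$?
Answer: $\frac{i \sqrt{1589794595130}}{8610} \approx 146.44 i$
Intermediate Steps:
$f = \frac{24}{7}$ ($f = 3 + \frac{1}{7} \cdot 3 = 3 + \frac{3}{7} = \frac{24}{7} \approx 3.4286$)
$z{\left(L \right)} = \frac{24 L}{7}$ ($z{\left(L \right)} = L L \frac{24}{7 L} = L^{2} \frac{24}{7 L} = \frac{24 L}{7}$)
$\sqrt{\frac{1}{17197 - 15967} - \left(x - z{\left(-64 \right)}\right)} = \sqrt{\frac{1}{17197 - 15967} + \left(\frac{24}{7} \left(-64\right) - 21226\right)} = \sqrt{\frac{1}{1230} - \frac{150118}{7}} = \sqrt{- \frac{184645133}{8610}} = \frac{i \sqrt{1589794595130}}{8610}$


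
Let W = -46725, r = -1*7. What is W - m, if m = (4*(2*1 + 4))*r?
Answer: -46557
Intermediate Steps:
r = -7
m = -168 (m = (4*(2*1 + 4))*(-7) = (4*(2 + 4))*(-7) = (4*6)*(-7) = 24*(-7) = -168)
W - m = -46725 - 1*(-168) = -46725 + 168 = -46557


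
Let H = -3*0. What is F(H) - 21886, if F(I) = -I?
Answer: -21886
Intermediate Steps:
H = 0
F(H) - 21886 = -1*0 - 21886 = 0 - 21886 = -21886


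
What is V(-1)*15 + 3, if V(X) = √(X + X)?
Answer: 3 + 15*I*√2 ≈ 3.0 + 21.213*I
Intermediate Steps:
V(X) = √2*√X (V(X) = √(2*X) = √2*√X)
V(-1)*15 + 3 = (√2*√(-1))*15 + 3 = (√2*I)*15 + 3 = (I*√2)*15 + 3 = 15*I*√2 + 3 = 3 + 15*I*√2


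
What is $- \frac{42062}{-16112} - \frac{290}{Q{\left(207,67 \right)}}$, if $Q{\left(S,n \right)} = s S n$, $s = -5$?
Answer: $\frac{292146187}{111728664} \approx 2.6148$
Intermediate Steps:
$Q{\left(S,n \right)} = - 5 S n$
$- \frac{42062}{-16112} - \frac{290}{Q{\left(207,67 \right)}} = - \frac{42062}{-16112} - \frac{290}{\left(-5\right) 207 \cdot 67} = \left(-42062\right) \left(- \frac{1}{16112}\right) - \frac{290}{-69345} = \frac{21031}{8056} - - \frac{58}{13869} = \frac{21031}{8056} + \frac{58}{13869} = \frac{292146187}{111728664}$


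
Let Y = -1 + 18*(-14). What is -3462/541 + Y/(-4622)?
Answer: -15864491/2500502 ≈ -6.3445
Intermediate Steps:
Y = -253 (Y = -1 - 252 = -253)
-3462/541 + Y/(-4622) = -3462/541 - 253/(-4622) = -3462*1/541 - 253*(-1/4622) = -3462/541 + 253/4622 = -15864491/2500502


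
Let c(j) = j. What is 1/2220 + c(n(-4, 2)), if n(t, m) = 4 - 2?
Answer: 4441/2220 ≈ 2.0005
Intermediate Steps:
n(t, m) = 2
1/2220 + c(n(-4, 2)) = 1/2220 + 2 = 4441/2220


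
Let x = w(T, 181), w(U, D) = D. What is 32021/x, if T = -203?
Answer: 32021/181 ≈ 176.91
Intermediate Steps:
x = 181
32021/x = 32021/181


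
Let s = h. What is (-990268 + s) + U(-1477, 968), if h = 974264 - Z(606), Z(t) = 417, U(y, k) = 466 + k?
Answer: -14987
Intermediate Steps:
h = 973847 (h = 974264 - 1*417 = 974264 - 417 = 973847)
s = 973847
(-990268 + s) + U(-1477, 968) = (-990268 + 973847) + (466 + 968) = -16421 + 1434 = -14987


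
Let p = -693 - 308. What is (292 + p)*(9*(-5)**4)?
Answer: -3988125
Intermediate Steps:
p = -1001
(292 + p)*(9*(-5)**4) = (292 - 1001)*(9*(-5)**4) = -6381*625 = -709*5625 = -3988125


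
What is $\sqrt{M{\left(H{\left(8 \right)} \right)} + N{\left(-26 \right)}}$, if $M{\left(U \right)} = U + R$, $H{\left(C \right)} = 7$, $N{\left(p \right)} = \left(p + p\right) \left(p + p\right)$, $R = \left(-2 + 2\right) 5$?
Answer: $\sqrt{2711} \approx 52.067$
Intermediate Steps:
$R = 0$ ($R = 0 \cdot 5 = 0$)
$N{\left(p \right)} = 4 p^{2}$ ($N{\left(p \right)} = 2 p 2 p = 4 p^{2}$)
$M{\left(U \right)} = U$ ($M{\left(U \right)} = U + 0 = U$)
$\sqrt{M{\left(H{\left(8 \right)} \right)} + N{\left(-26 \right)}} = \sqrt{7 + 4 \left(-26\right)^{2}} = \sqrt{7 + 4 \cdot 676} = \sqrt{7 + 2704} = \sqrt{2711}$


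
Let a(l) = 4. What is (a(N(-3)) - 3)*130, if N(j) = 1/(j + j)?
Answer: 130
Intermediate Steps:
N(j) = 1/(2*j)
(a(N(-3)) - 3)*130 = (4 - 3)*130 = 1*130 = 130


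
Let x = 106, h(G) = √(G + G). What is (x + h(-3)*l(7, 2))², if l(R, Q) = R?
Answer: 10942 + 1484*I*√6 ≈ 10942.0 + 3635.0*I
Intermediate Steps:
h(G) = √2*√G (h(G) = √(2*G) = √2*√G)
(x + h(-3)*l(7, 2))² = (106 + (√2*√(-3))*7)² = (106 + (√2*(I*√3))*7)² = (106 + (I*√6)*7)² = (106 + 7*I*√6)²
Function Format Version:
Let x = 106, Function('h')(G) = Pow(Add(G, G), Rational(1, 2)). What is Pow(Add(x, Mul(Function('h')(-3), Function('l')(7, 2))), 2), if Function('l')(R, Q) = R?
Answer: Add(10942, Mul(1484, I, Pow(6, Rational(1, 2)))) ≈ Add(10942., Mul(3635.0, I))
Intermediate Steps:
Function('h')(G) = Mul(Pow(2, Rational(1, 2)), Pow(G, Rational(1, 2))) (Function('h')(G) = Pow(Mul(2, G), Rational(1, 2)) = Mul(Pow(2, Rational(1, 2)), Pow(G, Rational(1, 2))))
Pow(Add(x, Mul(Function('h')(-3), Function('l')(7, 2))), 2) = Pow(Add(106, Mul(Mul(Pow(2, Rational(1, 2)), Pow(-3, Rational(1, 2))), 7)), 2) = Pow(Add(106, Mul(Mul(Pow(2, Rational(1, 2)), Mul(I, Pow(3, Rational(1, 2)))), 7)), 2) = Pow(Add(106, Mul(Mul(I, Pow(6, Rational(1, 2))), 7)), 2) = Pow(Add(106, Mul(7, I, Pow(6, Rational(1, 2)))), 2)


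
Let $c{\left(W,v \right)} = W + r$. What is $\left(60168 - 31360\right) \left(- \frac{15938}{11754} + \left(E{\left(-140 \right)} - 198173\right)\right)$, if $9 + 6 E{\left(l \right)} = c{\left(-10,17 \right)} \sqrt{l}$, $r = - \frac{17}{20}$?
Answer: $- \frac{33552087194444}{5877} - \frac{1562834 i \sqrt{35}}{15} \approx -5.7091 \cdot 10^{9} - 6.1639 \cdot 10^{5} i$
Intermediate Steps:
$r = - \frac{17}{20}$ ($r = \left(-17\right) \frac{1}{20} = - \frac{17}{20} \approx -0.85$)
$c{\left(W,v \right)} = - \frac{17}{20} + W$ ($c{\left(W,v \right)} = W - \frac{17}{20} = - \frac{17}{20} + W$)
$E{\left(l \right)} = - \frac{3}{2} - \frac{217 \sqrt{l}}{120}$ ($E{\left(l \right)} = - \frac{3}{2} + \frac{\left(- \frac{17}{20} - 10\right) \sqrt{l}}{6} = - \frac{3}{2} + \frac{\left(- \frac{217}{20}\right) \sqrt{l}}{6} = - \frac{3}{2} - \frac{217 \sqrt{l}}{120}$)
$\left(60168 - 31360\right) \left(- \frac{15938}{11754} + \left(E{\left(-140 \right)} - 198173\right)\right) = \left(60168 - 31360\right) \left(- \frac{15938}{11754} - \left(\frac{396349}{2} + \frac{217 i \sqrt{35}}{60}\right)\right) = 28808 \left(\left(-15938\right) \frac{1}{11754} - \left(\frac{396349}{2} + \frac{217}{120} \cdot 2 i \sqrt{35}\right)\right) = 28808 \left(- \frac{7969}{5877} - \left(\frac{396349}{2} + \frac{217 i \sqrt{35}}{60}\right)\right) = 28808 \left(- \frac{2329359011}{11754} - \frac{217 i \sqrt{35}}{60}\right) = - \frac{33552087194444}{5877} - \frac{1562834 i \sqrt{35}}{15}$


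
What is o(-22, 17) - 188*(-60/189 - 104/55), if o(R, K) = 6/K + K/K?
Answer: 24535487/58905 ≈ 416.53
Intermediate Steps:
o(R, K) = 1 + 6/K (o(R, K) = 6/K + 1 = 1 + 6/K)
o(-22, 17) - 188*(-60/189 - 104/55) = (6 + 17)/17 - 188*(-60/189 - 104/55) = (1/17)*23 - 188*(-60*1/189 - 104*1/55) = 23/17 - 188*(-20/63 - 104/55) = 23/17 - 188*(-7652/3465) = 23/17 + 1438576/3465 = 24535487/58905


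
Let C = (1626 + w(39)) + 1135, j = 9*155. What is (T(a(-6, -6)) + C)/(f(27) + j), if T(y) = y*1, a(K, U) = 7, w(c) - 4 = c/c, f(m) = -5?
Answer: 2773/1390 ≈ 1.9950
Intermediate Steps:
w(c) = 5 (w(c) = 4 + c/c = 4 + 1 = 5)
T(y) = y
j = 1395
C = 2766 (C = (1626 + 5) + 1135 = 1631 + 1135 = 2766)
(T(a(-6, -6)) + C)/(f(27) + j) = (7 + 2766)/(-5 + 1395) = 2773/1390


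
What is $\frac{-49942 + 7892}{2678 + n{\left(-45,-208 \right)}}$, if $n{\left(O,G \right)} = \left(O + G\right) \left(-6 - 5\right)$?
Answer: $- \frac{42050}{5461} \approx -7.7001$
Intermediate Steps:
$n{\left(O,G \right)} = - 11 G - 11 O$ ($n{\left(O,G \right)} = \left(G + O\right) \left(-11\right) = - 11 G - 11 O$)
$\frac{-49942 + 7892}{2678 + n{\left(-45,-208 \right)}} = \frac{-49942 + 7892}{2678 - -2783} = - \frac{42050}{2678 + \left(2288 + 495\right)} = - \frac{42050}{2678 + 2783} = - \frac{42050}{5461}$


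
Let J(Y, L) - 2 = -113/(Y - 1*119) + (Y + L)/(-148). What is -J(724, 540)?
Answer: 150591/22385 ≈ 6.7273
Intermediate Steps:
J(Y, L) = 2 - 113/(-119 + Y) - L/148 - Y/148 (J(Y, L) = 2 + (-113/(Y - 1*119) + (Y + L)/(-148)) = 2 + (-113/(Y - 119) + (L + Y)*(-1/148)) = 2 + (-113/(-119 + Y) + (-L/148 - Y/148)) = 2 + (-113/(-119 + Y) - L/148 - Y/148) = 2 - 113/(-119 + Y) - L/148 - Y/148)
-J(724, 540) = -(-51948 - 1*724**2 + 119*540 + 415*724 - 1*540*724)/(148*(-119 + 724)) = -(-51948 - 1*524176 + 64260 + 300460 - 390960)/(148*605) = -(-51948 - 524176 + 64260 + 300460 - 390960)/(148*605) = -(-602364)/(148*605) = -1*(-150591/22385) = 150591/22385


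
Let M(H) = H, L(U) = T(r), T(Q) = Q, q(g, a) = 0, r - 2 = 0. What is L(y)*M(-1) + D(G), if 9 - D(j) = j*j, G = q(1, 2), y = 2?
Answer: 7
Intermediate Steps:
r = 2 (r = 2 + 0 = 2)
L(U) = 2
G = 0
D(j) = 9 - j² (D(j) = 9 - j*j = 9 - j²)
L(y)*M(-1) + D(G) = 2*(-1) + (9 - 1*0²) = -2 + (9 - 1*0) = -2 + (9 + 0) = -2 + 9 = 7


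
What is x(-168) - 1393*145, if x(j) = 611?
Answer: -201374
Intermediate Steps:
x(-168) - 1393*145 = 611 - 1393*145 = 611 - 201985 = -201374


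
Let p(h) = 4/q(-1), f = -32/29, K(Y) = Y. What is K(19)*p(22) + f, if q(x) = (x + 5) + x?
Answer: 2108/87 ≈ 24.230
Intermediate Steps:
q(x) = 5 + 2*x (q(x) = (5 + x) + x = 5 + 2*x)
f = -32/29 (f = -32*1/29 = -32/29 ≈ -1.1034)
p(h) = 4/3 (p(h) = 4/(5 + 2*(-1)) = 4/(5 - 2) = 4/3)
K(19)*p(22) + f = 19*(4/3) - 32/29 = 76/3 - 32/29 = 2108/87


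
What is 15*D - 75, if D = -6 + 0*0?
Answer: -165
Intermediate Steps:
D = -6 (D = -6 + 0 = -6)
15*D - 75 = 15*(-6) - 75 = -90 - 75 = -165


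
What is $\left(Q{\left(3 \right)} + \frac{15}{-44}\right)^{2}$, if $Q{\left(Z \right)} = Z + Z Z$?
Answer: $\frac{263169}{1936} \approx 135.93$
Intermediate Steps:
$Q{\left(Z \right)} = Z + Z^{2}$
$\left(Q{\left(3 \right)} + \frac{15}{-44}\right)^{2} = \left(3 \left(1 + 3\right) + \frac{15}{-44}\right)^{2} = \left(3 \cdot 4 + 15 \left(- \frac{1}{44}\right)\right)^{2} = \left(12 - \frac{15}{44}\right)^{2} = \left(\frac{513}{44}\right)^{2} = \frac{263169}{1936}$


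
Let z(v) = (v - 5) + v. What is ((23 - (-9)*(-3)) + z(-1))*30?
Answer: -330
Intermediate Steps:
z(v) = -5 + 2*v (z(v) = (-5 + v) + v = -5 + 2*v)
((23 - (-9)*(-3)) + z(-1))*30 = ((23 - (-9)*(-3)) + (-5 + 2*(-1)))*30 = ((23 - 1*27) + (-5 - 2))*30 = ((23 - 27) - 7)*30 = (-4 - 7)*30 = -11*30 = -330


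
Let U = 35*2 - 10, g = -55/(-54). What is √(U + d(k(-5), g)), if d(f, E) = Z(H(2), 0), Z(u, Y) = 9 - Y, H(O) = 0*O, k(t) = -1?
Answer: √69 ≈ 8.3066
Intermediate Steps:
g = 55/54 (g = -55*(-1/54) = 55/54 ≈ 1.0185)
H(O) = 0
U = 60 (U = 70 - 10 = 60)
d(f, E) = 9 (d(f, E) = 9 - 1*0 = 9 + 0 = 9)
√(U + d(k(-5), g)) = √(60 + 9) = √69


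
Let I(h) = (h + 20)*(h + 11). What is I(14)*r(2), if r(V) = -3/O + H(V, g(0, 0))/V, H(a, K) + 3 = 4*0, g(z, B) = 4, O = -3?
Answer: -425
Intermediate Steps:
H(a, K) = -3 (H(a, K) = -3 + 4*0 = -3 + 0 = -3)
r(V) = 1 - 3/V (r(V) = -3/(-3) - 3/V = -3*(-⅓) - 3/V = 1 - 3/V)
I(h) = (11 + h)*(20 + h) (I(h) = (20 + h)*(11 + h) = (11 + h)*(20 + h))
I(14)*r(2) = (220 + 14² + 31*14)*((-3 + 2)/2) = (220 + 196 + 434)*((½)*(-1)) = 850*(-½) = -425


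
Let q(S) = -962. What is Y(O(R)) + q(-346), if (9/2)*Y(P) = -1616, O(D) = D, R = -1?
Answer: -11890/9 ≈ -1321.1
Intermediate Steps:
Y(P) = -3232/9 (Y(P) = (2/9)*(-1616) = -3232/9)
Y(O(R)) + q(-346) = -3232/9 - 962 = -11890/9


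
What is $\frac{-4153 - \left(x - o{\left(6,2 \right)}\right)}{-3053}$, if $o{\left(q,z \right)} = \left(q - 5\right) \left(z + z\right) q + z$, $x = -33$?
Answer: $\frac{4094}{3053} \approx 1.341$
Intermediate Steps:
$o{\left(q,z \right)} = z + 2 q z \left(-5 + q\right)$ ($o{\left(q,z \right)} = \left(-5 + q\right) 2 z q + z = 2 z \left(-5 + q\right) q + z = 2 q z \left(-5 + q\right) + z = z + 2 q z \left(-5 + q\right)$)
$\frac{-4153 - \left(x - o{\left(6,2 \right)}\right)}{-3053} = \frac{-4153 + \left(2 \left(1 - 60 + 2 \cdot 6^{2}\right) - -33\right)}{-3053} = \left(-4153 + \left(2 \left(1 - 60 + 2 \cdot 36\right) + 33\right)\right) \left(- \frac{1}{3053}\right) = \left(-4153 + \left(2 \left(1 - 60 + 72\right) + 33\right)\right) \left(- \frac{1}{3053}\right) = \left(-4153 + \left(2 \cdot 13 + 33\right)\right) \left(- \frac{1}{3053}\right) = \left(-4153 + \left(26 + 33\right)\right) \left(- \frac{1}{3053}\right) = \left(-4153 + 59\right) \left(- \frac{1}{3053}\right) = \left(-4094\right) \left(- \frac{1}{3053}\right) = \frac{4094}{3053}$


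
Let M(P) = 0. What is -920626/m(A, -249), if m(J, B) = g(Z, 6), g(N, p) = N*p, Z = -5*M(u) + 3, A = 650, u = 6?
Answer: -460313/9 ≈ -51146.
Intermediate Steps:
Z = 3 (Z = -5*0 + 3 = 0 + 3 = 3)
m(J, B) = 18 (m(J, B) = 3*6 = 18)
-920626/m(A, -249) = -920626/18 = -920626*1/18 = -460313/9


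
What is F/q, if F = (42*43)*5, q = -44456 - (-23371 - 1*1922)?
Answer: -9030/19163 ≈ -0.47122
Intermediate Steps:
q = -19163 (q = -44456 - (-23371 - 1922) = -44456 - 1*(-25293) = -44456 + 25293 = -19163)
F = 9030 (F = 1806*5 = 9030)
F/q = 9030/(-19163) = 9030*(-1/19163) = -9030/19163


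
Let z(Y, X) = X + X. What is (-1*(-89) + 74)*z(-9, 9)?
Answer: 2934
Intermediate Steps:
z(Y, X) = 2*X
(-1*(-89) + 74)*z(-9, 9) = (-1*(-89) + 74)*(2*9) = (89 + 74)*18 = 163*18 = 2934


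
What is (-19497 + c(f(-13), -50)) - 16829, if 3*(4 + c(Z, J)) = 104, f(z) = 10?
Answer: -108886/3 ≈ -36295.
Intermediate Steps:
c(Z, J) = 92/3 (c(Z, J) = -4 + (⅓)*104 = -4 + 104/3 = 92/3)
(-19497 + c(f(-13), -50)) - 16829 = (-19497 + 92/3) - 16829 = -58399/3 - 16829 = -108886/3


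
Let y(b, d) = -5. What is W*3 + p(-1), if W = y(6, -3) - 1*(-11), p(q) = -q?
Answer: 19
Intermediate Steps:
W = 6 (W = -5 - 1*(-11) = -5 + 11 = 6)
W*3 + p(-1) = 6*3 - 1*(-1) = 18 + 1 = 19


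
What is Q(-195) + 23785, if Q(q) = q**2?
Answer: 61810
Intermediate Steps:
Q(-195) + 23785 = (-195)**2 + 23785 = 38025 + 23785 = 61810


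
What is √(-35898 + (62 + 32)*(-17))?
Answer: 2*I*√9374 ≈ 193.64*I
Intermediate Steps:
√(-35898 + (62 + 32)*(-17)) = √(-35898 + 94*(-17)) = √(-35898 - 1598) = √(-37496) = 2*I*√9374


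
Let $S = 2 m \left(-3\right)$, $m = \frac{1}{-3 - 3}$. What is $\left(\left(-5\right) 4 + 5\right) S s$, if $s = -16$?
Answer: $240$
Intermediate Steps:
$m = - \frac{1}{6}$ ($m = \frac{1}{-6} = - \frac{1}{6} \approx -0.16667$)
$S = 1$ ($S = 2 \left(- \frac{1}{6}\right) \left(-3\right) = \left(- \frac{1}{3}\right) \left(-3\right) = 1$)
$\left(\left(-5\right) 4 + 5\right) S s = \left(\left(-5\right) 4 + 5\right) 1 \left(-16\right) = \left(-20 + 5\right) 1 \left(-16\right) = \left(-15\right) 1 \left(-16\right) = \left(-15\right) \left(-16\right) = 240$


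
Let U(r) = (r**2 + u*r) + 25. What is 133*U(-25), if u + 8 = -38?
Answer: 239400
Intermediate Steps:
u = -46 (u = -8 - 38 = -46)
U(r) = 25 + r**2 - 46*r (U(r) = (r**2 - 46*r) + 25 = 25 + r**2 - 46*r)
133*U(-25) = 133*(25 + (-25)**2 - 46*(-25)) = 133*(25 + 625 + 1150) = 133*1800 = 239400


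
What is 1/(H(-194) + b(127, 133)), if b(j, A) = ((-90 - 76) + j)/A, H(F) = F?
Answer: -133/25841 ≈ -0.0051469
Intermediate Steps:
b(j, A) = (-166 + j)/A
1/(H(-194) + b(127, 133)) = 1/(-194 + (-166 + 127)/133) = 1/(-194 + (1/133)*(-39)) = 1/(-194 - 39/133) = 1/(-25841/133) = -133/25841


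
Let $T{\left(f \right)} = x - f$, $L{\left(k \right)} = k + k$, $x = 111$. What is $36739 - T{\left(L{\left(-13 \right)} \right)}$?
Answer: $36602$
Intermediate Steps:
$L{\left(k \right)} = 2 k$
$T{\left(f \right)} = 111 - f$
$36739 - T{\left(L{\left(-13 \right)} \right)} = 36739 - \left(111 - 2 \left(-13\right)\right) = 36739 - \left(111 - -26\right) = 36739 - \left(111 + 26\right) = 36739 - 137 = 36602$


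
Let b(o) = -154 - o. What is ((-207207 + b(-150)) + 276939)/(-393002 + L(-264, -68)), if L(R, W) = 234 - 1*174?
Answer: -34864/196471 ≈ -0.17745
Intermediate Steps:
L(R, W) = 60 (L(R, W) = 234 - 174 = 60)
((-207207 + b(-150)) + 276939)/(-393002 + L(-264, -68)) = ((-207207 + (-154 - 1*(-150))) + 276939)/(-393002 + 60) = ((-207207 + (-154 + 150)) + 276939)/(-392942) = ((-207207 - 4) + 276939)*(-1/392942) = (-207211 + 276939)*(-1/392942) = 69728*(-1/392942) = -34864/196471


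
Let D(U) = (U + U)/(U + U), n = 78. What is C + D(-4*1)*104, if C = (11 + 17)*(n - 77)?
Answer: 132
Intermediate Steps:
D(U) = 1 (D(U) = (2*U)/((2*U)) = (2*U)*(1/(2*U)) = 1)
C = 28 (C = (11 + 17)*(78 - 77) = 28*1 = 28)
C + D(-4*1)*104 = 28 + 1*104 = 28 + 104 = 132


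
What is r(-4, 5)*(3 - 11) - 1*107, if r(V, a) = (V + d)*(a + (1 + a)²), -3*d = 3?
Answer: 1533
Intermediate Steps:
d = -1 (d = -⅓*3 = -1)
r(V, a) = (-1 + V)*(a + (1 + a)²) (r(V, a) = (V - 1)*(a + (1 + a)²) = (-1 + V)*(a + (1 + a)²))
r(-4, 5)*(3 - 11) - 1*107 = (-1*5 - (1 + 5)² - 4*5 - 4*(1 + 5)²)*(3 - 11) - 1*107 = (-5 - 1*6² - 20 - 4*6²)*(-8) - 107 = (-5 - 1*36 - 20 - 4*36)*(-8) - 107 = (-5 - 36 - 20 - 144)*(-8) - 107 = -205*(-8) - 107 = 1640 - 107 = 1533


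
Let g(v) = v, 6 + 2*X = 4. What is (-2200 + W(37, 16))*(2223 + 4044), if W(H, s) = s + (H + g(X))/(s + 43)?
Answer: -807314940/59 ≈ -1.3683e+7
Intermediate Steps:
X = -1 (X = -3 + (½)*4 = -3 + 2 = -1)
W(H, s) = s + (-1 + H)/(43 + s) (W(H, s) = s + (H - 1)/(s + 43) = s + (-1 + H)/(43 + s))
(-2200 + W(37, 16))*(2223 + 4044) = (-2200 + (-1 + 37 + 16² + 43*16)/(43 + 16))*(2223 + 4044) = (-2200 + (-1 + 37 + 256 + 688)/59)*6267 = (-2200 + (1/59)*980)*6267 = (-2200 + 980/59)*6267 = -128820/59*6267 = -807314940/59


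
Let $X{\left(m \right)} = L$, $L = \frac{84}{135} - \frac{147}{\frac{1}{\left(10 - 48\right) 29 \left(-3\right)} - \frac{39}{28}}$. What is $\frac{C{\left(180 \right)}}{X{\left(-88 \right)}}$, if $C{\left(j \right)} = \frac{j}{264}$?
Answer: $\frac{43505775}{6775413568} \approx 0.0064211$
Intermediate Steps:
$C{\left(j \right)} = \frac{j}{264}$ ($C{\left(j \right)} = j \frac{1}{264} = \frac{j}{264}$)
$L = \frac{307973344}{2900385}$ ($L = 84 \cdot \frac{1}{135} - \frac{147}{\frac{1}{\left(-38\right) \left(-87\right)} - \frac{39}{28}} = \frac{28}{45} - \frac{147}{\left(- \frac{1}{38}\right) \left(- \frac{1}{87}\right) - \frac{39}{28}} = \frac{28}{45} - \frac{147}{\frac{1}{3306} - \frac{39}{28}} = \frac{28}{45} - \frac{147}{- \frac{64453}{46284}} = \frac{28}{45} - - \frac{6803748}{64453} = \frac{28}{45} + \frac{6803748}{64453} = \frac{307973344}{2900385} \approx 106.18$)
$X{\left(m \right)} = \frac{307973344}{2900385}$
$\frac{C{\left(180 \right)}}{X{\left(-88 \right)}} = \frac{\frac{1}{264} \cdot 180}{\frac{307973344}{2900385}} = \frac{15}{22} \cdot \frac{2900385}{307973344} = \frac{43505775}{6775413568}$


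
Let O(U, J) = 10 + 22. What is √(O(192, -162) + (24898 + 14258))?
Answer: 2*√9797 ≈ 197.96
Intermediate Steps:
O(U, J) = 32
√(O(192, -162) + (24898 + 14258)) = √(32 + (24898 + 14258)) = √(32 + 39156) = √39188 = 2*√9797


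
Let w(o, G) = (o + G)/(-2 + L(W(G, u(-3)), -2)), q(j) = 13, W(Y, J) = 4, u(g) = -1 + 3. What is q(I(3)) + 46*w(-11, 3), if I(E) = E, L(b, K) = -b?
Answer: 223/3 ≈ 74.333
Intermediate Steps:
u(g) = 2
w(o, G) = -G/6 - o/6 (w(o, G) = (o + G)/(-2 - 1*4) = (G + o)/(-2 - 4) = (G + o)/(-6) = (G + o)*(-⅙) = -G/6 - o/6)
q(I(3)) + 46*w(-11, 3) = 13 + 46*(-⅙*3 - ⅙*(-11)) = 13 + 46*(-½ + 11/6) = 13 + 46*(4/3) = 13 + 184/3 = 223/3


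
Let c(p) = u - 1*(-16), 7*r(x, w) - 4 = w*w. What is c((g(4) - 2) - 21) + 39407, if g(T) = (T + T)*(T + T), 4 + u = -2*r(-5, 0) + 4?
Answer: 275953/7 ≈ 39422.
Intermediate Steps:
r(x, w) = 4/7 + w²/7 (r(x, w) = 4/7 + (w*w)/7 = 4/7 + w²/7)
u = -8/7 (u = -4 + (-2*(4/7 + (⅐)*0²) + 4) = -4 + (-2*(4/7 + (⅐)*0) + 4) = -4 + (-2*(4/7 + 0) + 4) = -4 + (-2*4/7 + 4) = -4 + (-8/7 + 4) = -4 + 20/7 = -8/7 ≈ -1.1429)
g(T) = 4*T² (g(T) = (2*T)*(2*T) = 4*T²)
c(p) = 104/7 (c(p) = -8/7 - 1*(-16) = -8/7 + 16 = 104/7)
c((g(4) - 2) - 21) + 39407 = 104/7 + 39407 = 275953/7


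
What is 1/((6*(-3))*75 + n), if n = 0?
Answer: -1/1350 ≈ -0.00074074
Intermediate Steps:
1/((6*(-3))*75 + n) = 1/((6*(-3))*75 + 0) = 1/(-18*75 + 0) = 1/(-1350 + 0) = 1/(-1350) = -1/1350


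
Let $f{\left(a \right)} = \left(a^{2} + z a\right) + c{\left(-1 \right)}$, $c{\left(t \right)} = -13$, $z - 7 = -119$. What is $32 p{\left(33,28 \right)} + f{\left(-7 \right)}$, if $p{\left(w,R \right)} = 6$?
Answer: $1012$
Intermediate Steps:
$z = -112$ ($z = 7 - 119 = -112$)
$f{\left(a \right)} = -13 + a^{2} - 112 a$ ($f{\left(a \right)} = \left(a^{2} - 112 a\right) - 13 = -13 + a^{2} - 112 a$)
$32 p{\left(33,28 \right)} + f{\left(-7 \right)} = 32 \cdot 6 - \left(-771 - 49\right) = 192 + \left(-13 + 49 + 784\right) = 192 + 820 = 1012$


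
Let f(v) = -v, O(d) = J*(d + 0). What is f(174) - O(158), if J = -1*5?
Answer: 616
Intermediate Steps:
J = -5
O(d) = -5*d (O(d) = -5*(d + 0) = -5*d)
f(174) - O(158) = -1*174 - (-5)*158 = -174 - 1*(-790) = -174 + 790 = 616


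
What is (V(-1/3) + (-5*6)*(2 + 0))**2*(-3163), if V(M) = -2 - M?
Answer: -108253675/9 ≈ -1.2028e+7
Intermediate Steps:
(V(-1/3) + (-5*6)*(2 + 0))**2*(-3163) = ((-2 - (-1)/3) + (-5*6)*(2 + 0))**2*(-3163) = ((-2 - (-1)/3) - 30*2)**2*(-3163) = ((-2 - 1*(-1/3)) - 60)**2*(-3163) = ((-2 + 1/3) - 60)**2*(-3163) = (-5/3 - 60)**2*(-3163) = (-185/3)**2*(-3163) = (34225/9)*(-3163) = -108253675/9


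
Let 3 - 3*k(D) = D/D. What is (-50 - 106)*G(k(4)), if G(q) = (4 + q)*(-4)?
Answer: 2912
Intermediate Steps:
k(D) = ⅔ (k(D) = 1 - D/(3*D) = 1 - ⅓*1 = 1 - ⅓ = ⅔)
G(q) = -16 - 4*q
(-50 - 106)*G(k(4)) = (-50 - 106)*(-16 - 4*⅔) = -156*(-16 - 8/3) = -156*(-56/3) = 2912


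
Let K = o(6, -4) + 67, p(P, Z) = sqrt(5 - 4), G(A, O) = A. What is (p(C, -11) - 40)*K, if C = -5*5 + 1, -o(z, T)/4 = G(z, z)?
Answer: -1677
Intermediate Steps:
o(z, T) = -4*z
C = -24 (C = -25 + 1 = -24)
p(P, Z) = 1 (p(P, Z) = sqrt(1) = 1)
K = 43 (K = -4*6 + 67 = -24 + 67 = 43)
(p(C, -11) - 40)*K = (1 - 40)*43 = -39*43 = -1677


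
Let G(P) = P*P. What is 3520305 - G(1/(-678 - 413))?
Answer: 4190152155704/1190281 ≈ 3.5203e+6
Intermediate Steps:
G(P) = P²
3520305 - G(1/(-678 - 413)) = 3520305 - (1/(-678 - 413))² = 3520305 - (1/(-1091))² = 3520305 - (-1/1091)² = 3520305 - 1*1/1190281 = 3520305 - 1/1190281 = 4190152155704/1190281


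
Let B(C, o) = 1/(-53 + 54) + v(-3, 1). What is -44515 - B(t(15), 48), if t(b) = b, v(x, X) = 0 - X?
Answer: -44515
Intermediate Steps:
v(x, X) = -X
B(C, o) = 0 (B(C, o) = 1/(-53 + 54) - 1*1 = 1/1 - 1 = 1 - 1 = 0)
-44515 - B(t(15), 48) = -44515 - 1*0 = -44515 + 0 = -44515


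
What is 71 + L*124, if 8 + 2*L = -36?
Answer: -2657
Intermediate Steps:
L = -22 (L = -4 + (1/2)*(-36) = -4 - 18 = -22)
71 + L*124 = 71 - 22*124 = 71 - 2728 = -2657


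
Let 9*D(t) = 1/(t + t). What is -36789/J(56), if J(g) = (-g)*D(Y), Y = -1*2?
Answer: -331101/14 ≈ -23650.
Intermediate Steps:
Y = -2
D(t) = 1/(18*t) (D(t) = 1/(9*(t + t)) = 1/(9*((2*t))) = (1/(2*t))/9 = 1/(18*t))
J(g) = g/36 (J(g) = (-g)*((1/18)/(-2)) = (-g)*((1/18)*(-1/2)) = -g*(-1/36) = g/36)
-36789/J(56) = -36789/((1/36)*56) = -36789/14/9 = -36789*9/14 = -331101/14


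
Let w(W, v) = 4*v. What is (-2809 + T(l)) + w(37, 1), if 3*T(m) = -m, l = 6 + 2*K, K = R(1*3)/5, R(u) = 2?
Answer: -42109/15 ≈ -2807.3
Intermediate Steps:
K = 2/5 ≈ 0.40000
l = 34/5 (l = 6 + 2*(2/5) = 6 + 4/5 = 34/5 ≈ 6.8000)
T(m) = -m/3 (T(m) = (-m)/3 = -m/3)
(-2809 + T(l)) + w(37, 1) = (-2809 - 1/3*34/5) + 4*1 = (-2809 - 34/15) + 4 = -42169/15 + 4 = -42109/15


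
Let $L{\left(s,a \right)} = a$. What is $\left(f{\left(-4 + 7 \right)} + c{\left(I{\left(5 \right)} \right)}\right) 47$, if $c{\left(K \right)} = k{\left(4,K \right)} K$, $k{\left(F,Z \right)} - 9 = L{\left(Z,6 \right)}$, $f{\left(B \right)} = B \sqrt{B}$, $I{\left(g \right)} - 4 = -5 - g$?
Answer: $-4230 + 141 \sqrt{3} \approx -3985.8$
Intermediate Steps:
$I{\left(g \right)} = -1 - g$ ($I{\left(g \right)} = 4 - \left(5 + g\right) = -1 - g$)
$f{\left(B \right)} = B^{\frac{3}{2}}$
$k{\left(F,Z \right)} = 15$ ($k{\left(F,Z \right)} = 9 + 6 = 15$)
$c{\left(K \right)} = 15 K$
$\left(f{\left(-4 + 7 \right)} + c{\left(I{\left(5 \right)} \right)}\right) 47 = \left(\left(-4 + 7\right)^{\frac{3}{2}} + 15 \left(-1 - 5\right)\right) 47 = \left(3^{\frac{3}{2}} + 15 \left(-1 - 5\right)\right) 47 = \left(3 \sqrt{3} + 15 \left(-6\right)\right) 47 = \left(3 \sqrt{3} - 90\right) 47 = \left(-90 + 3 \sqrt{3}\right) 47 = -4230 + 141 \sqrt{3}$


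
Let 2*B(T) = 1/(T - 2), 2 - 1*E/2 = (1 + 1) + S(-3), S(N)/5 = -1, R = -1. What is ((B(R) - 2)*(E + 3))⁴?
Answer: 815730721/1296 ≈ 6.2942e+5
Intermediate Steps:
S(N) = -5 (S(N) = 5*(-1) = -5)
E = 10 (E = 4 - 2*((1 + 1) - 5) = 4 - 2*(2 - 5) = 4 - 2*(-3) = 4 + 6 = 10)
B(T) = 1/(2*(-2 + T)) (B(T) = 1/(2*(T - 2)) = 1/(2*(-2 + T)))
((B(R) - 2)*(E + 3))⁴ = ((1/(2*(-2 - 1)) - 2)*(10 + 3))⁴ = (((½)/(-3) - 2)*13)⁴ = (((½)*(-⅓) - 2)*13)⁴ = ((-⅙ - 2)*13)⁴ = (-13/6*13)⁴ = (-169/6)⁴ = 815730721/1296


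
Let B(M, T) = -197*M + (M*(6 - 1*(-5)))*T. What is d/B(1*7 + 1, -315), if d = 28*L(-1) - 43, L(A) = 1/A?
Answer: 71/29296 ≈ 0.0024235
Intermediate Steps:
B(M, T) = -197*M + 11*M*T (B(M, T) = -197*M + (M*(6 + 5))*T = -197*M + (M*11)*T = -197*M + (11*M)*T = -197*M + 11*M*T)
d = -71 (d = 28/(-1) - 43 = 28*(-1) - 43 = -28 - 43 = -71)
d/B(1*7 + 1, -315) = -71*1/((-197 + 11*(-315))*(1*7 + 1)) = -71*1/((-197 - 3465)*(7 + 1)) = -71/(8*(-3662)) = -71/(-29296) = -71*(-1/29296) = 71/29296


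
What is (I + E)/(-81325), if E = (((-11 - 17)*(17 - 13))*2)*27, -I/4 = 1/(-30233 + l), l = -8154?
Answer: 232164572/3121822775 ≈ 0.074368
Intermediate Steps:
I = 4/38387 (I = -4/(-30233 - 8154) = -4/(-38387) = -4*(-1/38387) = 4/38387 ≈ 0.00010420)
E = -6048 (E = (-28*4*2)*27 = -112*2*27 = -224*27 = -6048)
(I + E)/(-81325) = (4/38387 - 6048)/(-81325) = -232164572/38387*(-1/81325) = 232164572/3121822775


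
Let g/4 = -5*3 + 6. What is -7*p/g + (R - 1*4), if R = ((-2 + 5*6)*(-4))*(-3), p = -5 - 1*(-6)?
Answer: 11959/36 ≈ 332.19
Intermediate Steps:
p = 1 (p = -5 + 6 = 1)
R = 336 (R = ((-2 + 30)*(-4))*(-3) = (28*(-4))*(-3) = -112*(-3) = 336)
g = -36 (g = 4*(-5*3 + 6) = 4*(-15 + 6) = 4*(-9) = -36)
-7*p/g + (R - 1*4) = -7/(-36) + (336 - 1*4) = -7*(-1)/36 + (336 - 4) = -7*(-1/36) + 332 = 7/36 + 332 = 11959/36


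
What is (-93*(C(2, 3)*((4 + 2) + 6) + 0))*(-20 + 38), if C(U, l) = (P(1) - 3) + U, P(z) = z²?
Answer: 0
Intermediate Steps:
C(U, l) = -2 + U (C(U, l) = (1² - 3) + U = (1 - 3) + U = -2 + U)
(-93*(C(2, 3)*((4 + 2) + 6) + 0))*(-20 + 38) = (-93*((-2 + 2)*((4 + 2) + 6) + 0))*(-20 + 38) = -93*(0*(6 + 6) + 0)*18 = -93*(0*12 + 0)*18 = -93*(0 + 0)*18 = -93*0*18 = 0*18 = 0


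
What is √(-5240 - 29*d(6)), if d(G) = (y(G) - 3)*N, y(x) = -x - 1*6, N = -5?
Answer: I*√7415 ≈ 86.11*I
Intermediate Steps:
y(x) = -6 - x (y(x) = -x - 6 = -6 - x)
d(G) = 45 + 5*G (d(G) = ((-6 - G) - 3)*(-5) = (-9 - G)*(-5) = 45 + 5*G)
√(-5240 - 29*d(6)) = √(-5240 - 29*(45 + 5*6)) = √(-5240 - 29*(45 + 30)) = √(-5240 - 29*75) = √(-5240 - 2175) = √(-7415) = I*√7415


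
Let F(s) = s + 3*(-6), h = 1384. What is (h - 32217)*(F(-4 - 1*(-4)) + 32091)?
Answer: -988906809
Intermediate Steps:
F(s) = -18 + s (F(s) = s - 18 = -18 + s)
(h - 32217)*(F(-4 - 1*(-4)) + 32091) = (1384 - 32217)*((-18 + (-4 - 1*(-4))) + 32091) = -30833*((-18 + (-4 + 4)) + 32091) = -30833*((-18 + 0) + 32091) = -30833*(-18 + 32091) = -30833*32073 = -988906809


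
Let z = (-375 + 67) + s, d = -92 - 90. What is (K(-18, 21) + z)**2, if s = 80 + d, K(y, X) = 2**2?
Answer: 164836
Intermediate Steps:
d = -182
K(y, X) = 4
s = -102 (s = 80 - 182 = -102)
z = -410 (z = (-375 + 67) - 102 = -308 - 102 = -410)
(K(-18, 21) + z)**2 = (4 - 410)**2 = (-406)**2 = 164836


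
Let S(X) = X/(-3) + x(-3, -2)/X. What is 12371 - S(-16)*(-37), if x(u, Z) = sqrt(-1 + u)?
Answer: 37705/3 - 37*I/8 ≈ 12568.0 - 4.625*I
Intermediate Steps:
S(X) = -X/3 + 2*I/X (S(X) = X/(-3) + sqrt(-1 - 3)/X = X*(-1/3) + sqrt(-4)/X = -X/3 + (2*I)/X = -X/3 + 2*I/X)
12371 - S(-16)*(-37) = 12371 - (-1/3*(-16) + 2*I/(-16))*(-37) = 12371 - (16/3 + 2*I*(-1/16))*(-37) = 12371 - (16/3 - I/8)*(-37) = 12371 - (-592/3 + 37*I/8) = 12371 + (592/3 - 37*I/8) = 37705/3 - 37*I/8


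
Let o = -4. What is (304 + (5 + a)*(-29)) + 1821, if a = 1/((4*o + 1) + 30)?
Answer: 29671/15 ≈ 1978.1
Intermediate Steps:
a = 1/15 (a = 1/((4*(-4) + 1) + 30) = 1/((-16 + 1) + 30) = 1/(-15 + 30) = 1/15 ≈ 0.066667)
(304 + (5 + a)*(-29)) + 1821 = (304 + (5 + 1/15)*(-29)) + 1821 = (304 + (76/15)*(-29)) + 1821 = (304 - 2204/15) + 1821 = 2356/15 + 1821 = 29671/15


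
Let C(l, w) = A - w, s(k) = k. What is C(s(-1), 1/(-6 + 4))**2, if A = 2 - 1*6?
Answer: 49/4 ≈ 12.250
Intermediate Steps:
A = -4 (A = 2 - 6 = -4)
C(l, w) = -4 - w
C(s(-1), 1/(-6 + 4))**2 = (-4 - 1/(-6 + 4))**2 = (-4 - 1/(-2))**2 = (-4 - 1*(-1/2))**2 = (-4 + 1/2)**2 = (-7/2)**2 = 49/4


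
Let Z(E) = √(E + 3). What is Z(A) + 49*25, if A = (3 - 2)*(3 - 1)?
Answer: 1225 + √5 ≈ 1227.2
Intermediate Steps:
A = 2 (A = 1*2 = 2)
Z(E) = √(3 + E)
Z(A) + 49*25 = √(3 + 2) + 49*25 = √5 + 1225 = 1225 + √5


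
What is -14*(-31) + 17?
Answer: 451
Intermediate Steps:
-14*(-31) + 17 = 434 + 17 = 451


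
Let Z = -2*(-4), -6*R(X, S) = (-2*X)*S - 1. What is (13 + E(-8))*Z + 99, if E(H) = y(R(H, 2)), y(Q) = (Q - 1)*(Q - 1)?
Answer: 4565/9 ≈ 507.22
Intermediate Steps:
R(X, S) = ⅙ + S*X/3 (R(X, S) = -((-2*X)*S - 1)/6 = -(-2*S*X - 1)/6 = -(-1 - 2*S*X)/6 = ⅙ + S*X/3)
y(Q) = (-1 + Q)² (y(Q) = (-1 + Q)*(-1 + Q) = (-1 + Q)²)
E(H) = (-⅚ + 2*H/3)² (E(H) = (-1 + (⅙ + (⅓)*2*H))² = (-1 + (⅙ + 2*H/3))² = (-⅚ + 2*H/3)²)
Z = 8
(13 + E(-8))*Z + 99 = (13 + (-5 + 4*(-8))²/36)*8 + 99 = (13 + (-5 - 32)²/36)*8 + 99 = (13 + (1/36)*(-37)²)*8 + 99 = (13 + (1/36)*1369)*8 + 99 = (13 + 1369/36)*8 + 99 = (1837/36)*8 + 99 = 3674/9 + 99 = 4565/9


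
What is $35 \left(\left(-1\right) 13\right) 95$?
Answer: $-43225$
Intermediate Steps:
$35 \left(\left(-1\right) 13\right) 95 = 35 \left(-13\right) 95 = \left(-455\right) 95 = -43225$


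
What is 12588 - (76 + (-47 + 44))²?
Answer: 7259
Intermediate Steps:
12588 - (76 + (-47 + 44))² = 12588 - (76 - 3)² = 12588 - 1*73² = 12588 - 1*5329 = 12588 - 5329 = 7259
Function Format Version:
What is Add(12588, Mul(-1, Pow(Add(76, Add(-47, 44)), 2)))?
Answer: 7259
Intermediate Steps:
Add(12588, Mul(-1, Pow(Add(76, Add(-47, 44)), 2))) = Add(12588, Mul(-1, Pow(Add(76, -3), 2))) = Add(12588, Mul(-1, Pow(73, 2))) = Add(12588, Mul(-1, 5329)) = Add(12588, -5329) = 7259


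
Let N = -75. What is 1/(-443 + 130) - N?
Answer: 23474/313 ≈ 74.997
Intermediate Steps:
1/(-443 + 130) - N = 1/(-443 + 130) - 1*(-75) = 1/(-313) + 75 = -1/313 + 75 = 23474/313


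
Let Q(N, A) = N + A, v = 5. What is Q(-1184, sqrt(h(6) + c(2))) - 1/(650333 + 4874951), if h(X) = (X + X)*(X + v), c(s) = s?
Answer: -6541936257/5525284 + sqrt(134) ≈ -1172.4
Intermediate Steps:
h(X) = 2*X*(5 + X) (h(X) = (X + X)*(X + 5) = (2*X)*(5 + X) = 2*X*(5 + X))
Q(N, A) = A + N
Q(-1184, sqrt(h(6) + c(2))) - 1/(650333 + 4874951) = (sqrt(2*6*(5 + 6) + 2) - 1184) - 1/(650333 + 4874951) = (sqrt(2*6*11 + 2) - 1184) - 1/5525284 = (sqrt(132 + 2) - 1184) - 1*1/5525284 = (sqrt(134) - 1184) - 1/5525284 = (-1184 + sqrt(134)) - 1/5525284 = -6541936257/5525284 + sqrt(134)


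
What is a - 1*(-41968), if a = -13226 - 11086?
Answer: 17656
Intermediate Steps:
a = -24312
a - 1*(-41968) = -24312 - 1*(-41968) = -24312 + 41968 = 17656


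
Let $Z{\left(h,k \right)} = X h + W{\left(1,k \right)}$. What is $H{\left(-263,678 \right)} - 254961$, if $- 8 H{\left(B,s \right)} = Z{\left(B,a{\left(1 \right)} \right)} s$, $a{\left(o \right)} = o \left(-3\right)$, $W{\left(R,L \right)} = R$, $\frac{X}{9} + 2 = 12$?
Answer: $\frac{7003947}{4} \approx 1.751 \cdot 10^{6}$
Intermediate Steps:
$X = 90$ ($X = -18 + 9 \cdot 12 = -18 + 108 = 90$)
$a{\left(o \right)} = - 3 o$
$Z{\left(h,k \right)} = 1 + 90 h$ ($Z{\left(h,k \right)} = 90 h + 1 = 1 + 90 h$)
$H{\left(B,s \right)} = - \frac{s \left(1 + 90 B\right)}{8}$ ($H{\left(B,s \right)} = - \frac{\left(1 + 90 B\right) s}{8} = - \frac{s \left(1 + 90 B\right)}{8}$)
$H{\left(-263,678 \right)} - 254961 = \left(- \frac{1}{8}\right) 678 \left(1 + 90 \left(-263\right)\right) - 254961 = \left(- \frac{1}{8}\right) 678 \left(1 - 23670\right) - 254961 = \left(- \frac{1}{8}\right) 678 \left(-23669\right) - 254961 = \frac{8023791}{4} - 254961 = \frac{7003947}{4}$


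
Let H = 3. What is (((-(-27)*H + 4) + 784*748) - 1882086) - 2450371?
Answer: -3745940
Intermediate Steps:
(((-(-27)*H + 4) + 784*748) - 1882086) - 2450371 = (((-(-27)*3 + 4) + 784*748) - 1882086) - 2450371 = (((-9*(-9) + 4) + 586432) - 1882086) - 2450371 = (((81 + 4) + 586432) - 1882086) - 2450371 = ((85 + 586432) - 1882086) - 2450371 = (586517 - 1882086) - 2450371 = -1295569 - 2450371 = -3745940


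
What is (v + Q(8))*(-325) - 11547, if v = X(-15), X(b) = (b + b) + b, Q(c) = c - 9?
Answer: 3403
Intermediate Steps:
Q(c) = -9 + c
X(b) = 3*b (X(b) = 2*b + b = 3*b)
v = -45 (v = 3*(-15) = -45)
(v + Q(8))*(-325) - 11547 = (-45 + (-9 + 8))*(-325) - 11547 = (-45 - 1)*(-325) - 11547 = -46*(-325) - 11547 = 14950 - 11547 = 3403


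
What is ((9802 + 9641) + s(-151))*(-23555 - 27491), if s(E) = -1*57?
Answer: -989577756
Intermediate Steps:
s(E) = -57
((9802 + 9641) + s(-151))*(-23555 - 27491) = ((9802 + 9641) - 57)*(-23555 - 27491) = (19443 - 57)*(-51046) = 19386*(-51046) = -989577756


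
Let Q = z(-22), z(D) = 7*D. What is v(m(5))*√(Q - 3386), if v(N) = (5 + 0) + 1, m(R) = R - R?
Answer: 12*I*√885 ≈ 356.99*I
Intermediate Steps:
m(R) = 0
Q = -154 (Q = 7*(-22) = -154)
v(N) = 6 (v(N) = 5 + 1 = 6)
v(m(5))*√(Q - 3386) = 6*√(-154 - 3386) = 6*√(-3540) = 6*(2*I*√885) = 12*I*√885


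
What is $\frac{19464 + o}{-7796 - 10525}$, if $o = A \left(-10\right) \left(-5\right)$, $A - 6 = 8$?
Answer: $- \frac{20164}{18321} \approx -1.1006$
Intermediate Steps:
$A = 14$ ($A = 6 + 8 = 14$)
$o = 700$ ($o = 14 \left(-10\right) \left(-5\right) = \left(-140\right) \left(-5\right) = 700$)
$\frac{19464 + o}{-7796 - 10525} = \frac{19464 + 700}{-7796 - 10525} = \frac{20164}{-18321} = 20164 \left(- \frac{1}{18321}\right) = - \frac{20164}{18321}$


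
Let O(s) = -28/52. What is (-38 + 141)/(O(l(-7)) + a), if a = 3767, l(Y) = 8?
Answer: 1339/48964 ≈ 0.027347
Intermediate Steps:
O(s) = -7/13 (O(s) = -28*1/52 = -7/13)
(-38 + 141)/(O(l(-7)) + a) = (-38 + 141)/(-7/13 + 3767) = 103/(48964/13) = 103*(13/48964) = 1339/48964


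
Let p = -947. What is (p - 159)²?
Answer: 1223236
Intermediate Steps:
(p - 159)² = (-947 - 159)² = (-1106)² = 1223236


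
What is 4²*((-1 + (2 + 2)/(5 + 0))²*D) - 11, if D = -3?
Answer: -323/25 ≈ -12.920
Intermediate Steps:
4²*((-1 + (2 + 2)/(5 + 0))²*D) - 11 = 4²*((-1 + (2 + 2)/(5 + 0))²*(-3)) - 11 = 16*((-1 + 4/5)²*(-3)) - 11 = 16*((-1 + 4*(⅕))²*(-3)) - 11 = 16*((-1 + ⅘)²*(-3)) - 11 = 16*((-⅕)²*(-3)) - 11 = 16*((1/25)*(-3)) - 11 = 16*(-3/25) - 11 = -48/25 - 11 = -323/25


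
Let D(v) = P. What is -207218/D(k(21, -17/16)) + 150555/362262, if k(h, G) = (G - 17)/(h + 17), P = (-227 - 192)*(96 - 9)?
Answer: 26851796177/4401845562 ≈ 6.1001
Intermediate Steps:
P = -36453 (P = -419*87 = -36453)
k(h, G) = (-17 + G)/(17 + h)
D(v) = -36453
-207218/D(k(21, -17/16)) + 150555/362262 = -207218/(-36453) + 150555/362262 = -207218*(-1/36453) + 150555*(1/362262) = 207218/36453 + 50185/120754 = 26851796177/4401845562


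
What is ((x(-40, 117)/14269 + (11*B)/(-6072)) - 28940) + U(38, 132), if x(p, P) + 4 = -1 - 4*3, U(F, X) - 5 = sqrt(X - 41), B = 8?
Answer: -28488287977/984561 + sqrt(91) ≈ -28925.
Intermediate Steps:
U(F, X) = 5 + sqrt(-41 + X) (U(F, X) = 5 + sqrt(X - 41) = 5 + sqrt(-41 + X))
x(p, P) = -17 (x(p, P) = -4 + (-1 - 4*3) = -4 + (-1 - 12) = -4 - 13 = -17)
((x(-40, 117)/14269 + (11*B)/(-6072)) - 28940) + U(38, 132) = ((-17/14269 + (11*8)/(-6072)) - 28940) + (5 + sqrt(-41 + 132)) = ((-17*1/14269 + 88*(-1/6072)) - 28940) + (5 + sqrt(91)) = ((-17/14269 - 1/69) - 28940) + (5 + sqrt(91)) = (-15442/984561 - 28940) + (5 + sqrt(91)) = -28493210782/984561 + (5 + sqrt(91)) = -28488287977/984561 + sqrt(91)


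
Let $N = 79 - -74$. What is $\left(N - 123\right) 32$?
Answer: $960$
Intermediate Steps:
$N = 153$ ($N = 79 + 74 = 153$)
$\left(N - 123\right) 32 = \left(153 - 123\right) 32 = 30 \cdot 32 = 960$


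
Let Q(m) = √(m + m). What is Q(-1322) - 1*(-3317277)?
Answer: 3317277 + 2*I*√661 ≈ 3.3173e+6 + 51.42*I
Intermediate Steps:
Q(m) = √2*√m (Q(m) = √(2*m) = √2*√m)
Q(-1322) - 1*(-3317277) = √2*√(-1322) - 1*(-3317277) = √2*(I*√1322) + 3317277 = 2*I*√661 + 3317277 = 3317277 + 2*I*√661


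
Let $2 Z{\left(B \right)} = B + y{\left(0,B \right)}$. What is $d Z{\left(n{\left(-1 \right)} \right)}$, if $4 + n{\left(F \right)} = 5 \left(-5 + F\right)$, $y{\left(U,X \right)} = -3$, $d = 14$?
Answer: $-259$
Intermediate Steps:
$n{\left(F \right)} = -29 + 5 F$ ($n{\left(F \right)} = -4 + 5 \left(-5 + F\right) = -4 + \left(-25 + 5 F\right) = -29 + 5 F$)
$Z{\left(B \right)} = - \frac{3}{2} + \frac{B}{2}$ ($Z{\left(B \right)} = \frac{B - 3}{2} = \frac{-3 + B}{2} = - \frac{3}{2} + \frac{B}{2}$)
$d Z{\left(n{\left(-1 \right)} \right)} = 14 \left(- \frac{3}{2} + \frac{-29 + 5 \left(-1\right)}{2}\right) = 14 \left(- \frac{3}{2} + \frac{-29 - 5}{2}\right) = 14 \left(- \frac{3}{2} + \frac{1}{2} \left(-34\right)\right) = 14 \left(- \frac{3}{2} - 17\right) = 14 \left(- \frac{37}{2}\right) = -259$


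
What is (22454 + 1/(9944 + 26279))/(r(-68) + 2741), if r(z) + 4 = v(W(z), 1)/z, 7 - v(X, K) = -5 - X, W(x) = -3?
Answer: 55307884524/6741353861 ≈ 8.2043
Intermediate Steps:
v(X, K) = 12 + X (v(X, K) = 7 - (-5 - X) = 7 + (5 + X) = 12 + X)
r(z) = -4 + 9/z (r(z) = -4 + (12 - 3)/z = -4 + 9/z)
(22454 + 1/(9944 + 26279))/(r(-68) + 2741) = (22454 + 1/(9944 + 26279))/((-4 + 9/(-68)) + 2741) = (22454 + 1/36223)/((-4 + 9*(-1/68)) + 2741) = (22454 + 1/36223)/((-4 - 9/68) + 2741) = 813351243/(36223*(-281/68 + 2741)) = 813351243/(36223*(186107/68)) = (813351243/36223)*(68/186107) = 55307884524/6741353861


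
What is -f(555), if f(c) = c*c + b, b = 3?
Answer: -308028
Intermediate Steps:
f(c) = 3 + c**2 (f(c) = c*c + 3 = c**2 + 3 = 3 + c**2)
-f(555) = -(3 + 555**2) = -(3 + 308025) = -1*308028 = -308028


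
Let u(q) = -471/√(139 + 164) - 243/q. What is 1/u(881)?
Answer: 7207461/19129604506 - 121857277*√303/57388813518 ≈ -0.036584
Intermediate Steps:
u(q) = -243/q - 157*√303/101 (u(q) = -471*√303/303 - 243/q = -157*√303/101 - 243/q = -243/q - 157*√303/101)
1/u(881) = 1/(-243/881 - 157*√303/101)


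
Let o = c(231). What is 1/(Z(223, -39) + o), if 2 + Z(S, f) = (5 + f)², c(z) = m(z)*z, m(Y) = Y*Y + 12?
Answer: 1/12330317 ≈ 8.1101e-8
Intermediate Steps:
m(Y) = 12 + Y² (m(Y) = Y² + 12 = 12 + Y²)
c(z) = z*(12 + z²) (c(z) = (12 + z²)*z = z*(12 + z²))
o = 12329163 (o = 231*(12 + 231²) = 231*(12 + 53361) = 231*53373 = 12329163)
Z(S, f) = -2 + (5 + f)²
1/(Z(223, -39) + o) = 1/((-2 + (5 - 39)²) + 12329163) = 1/((-2 + (-34)²) + 12329163) = 1/((-2 + 1156) + 12329163) = 1/(1154 + 12329163) = 1/12330317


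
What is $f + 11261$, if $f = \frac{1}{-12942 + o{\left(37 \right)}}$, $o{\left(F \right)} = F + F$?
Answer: $\frac{144906547}{12868} \approx 11261.0$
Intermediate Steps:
$o{\left(F \right)} = 2 F$
$f = - \frac{1}{12868}$ ($f = \frac{1}{-12942 + 2 \cdot 37} = \frac{1}{-12942 + 74} = \frac{1}{-12868} = - \frac{1}{12868} \approx -7.7712 \cdot 10^{-5}$)
$f + 11261 = - \frac{1}{12868} + 11261 = \frac{144906547}{12868}$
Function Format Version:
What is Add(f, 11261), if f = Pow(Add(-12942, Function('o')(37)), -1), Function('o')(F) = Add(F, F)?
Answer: Rational(144906547, 12868) ≈ 11261.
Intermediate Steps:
Function('o')(F) = Mul(2, F)
f = Rational(-1, 12868) (f = Pow(Add(-12942, Mul(2, 37)), -1) = Pow(Add(-12942, 74), -1) = Pow(-12868, -1) = Rational(-1, 12868) ≈ -7.7712e-5)
Add(f, 11261) = Add(Rational(-1, 12868), 11261) = Rational(144906547, 12868)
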